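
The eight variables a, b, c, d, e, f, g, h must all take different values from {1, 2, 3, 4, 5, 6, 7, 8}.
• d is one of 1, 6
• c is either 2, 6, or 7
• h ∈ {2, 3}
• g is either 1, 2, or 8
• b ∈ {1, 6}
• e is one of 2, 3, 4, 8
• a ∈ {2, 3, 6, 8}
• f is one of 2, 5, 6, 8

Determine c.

The 8 variables together cover exactly {1, 2, 3, 4, 5, 6, 7, 8} — 8 values for 8 variables — and 4 appears only in e's list, so e = 4.
The 7 still-open variables draw from only 7 values {1, 2, 3, 5, 6, 7, 8}, so each is used; only f can be 5, hence f = 5.
Among the 6 still-open variables, 7 fits only c (and all 6 values in {1, 2, 3, 6, 7, 8} must be used), so c = 7.

7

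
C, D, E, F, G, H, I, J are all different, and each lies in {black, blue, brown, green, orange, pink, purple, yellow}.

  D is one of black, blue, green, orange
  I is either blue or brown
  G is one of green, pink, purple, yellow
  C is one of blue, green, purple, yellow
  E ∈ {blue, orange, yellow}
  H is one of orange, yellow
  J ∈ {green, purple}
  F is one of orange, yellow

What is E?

The 8 variables draw from only 8 values {black, blue, brown, green, orange, pink, purple, yellow}, so each is used; only D can be black, hence D = black.
The 7 still-open variables draw from only 7 values {blue, brown, green, orange, pink, purple, yellow}, so each is used; only I can be brown, hence I = brown.
The 6 still-open variables together cover exactly {blue, green, orange, pink, purple, yellow} — 6 values for 6 variables — and pink appears only in G's list, so G = pink.
F and H between them cover only {orange, yellow} — a naked pair. Remove those values from C, E.
So E = blue.

blue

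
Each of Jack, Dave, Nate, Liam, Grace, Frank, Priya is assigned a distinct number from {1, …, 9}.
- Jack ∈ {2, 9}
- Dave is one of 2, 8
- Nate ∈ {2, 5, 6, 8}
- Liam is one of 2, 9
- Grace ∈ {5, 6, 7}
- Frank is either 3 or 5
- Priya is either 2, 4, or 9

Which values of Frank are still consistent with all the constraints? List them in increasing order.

Jack and Liam share exactly the 2 values {2, 9}; by pigeonhole those values go to them, so strike 2, 9 from Dave, Nate, Priya.
Dave must be 8 (only option left). So Nate can't be 8.
Priya must be 4 (only option left).
No further eliminations apply; Frank can still be any of 3, 5.

3, 5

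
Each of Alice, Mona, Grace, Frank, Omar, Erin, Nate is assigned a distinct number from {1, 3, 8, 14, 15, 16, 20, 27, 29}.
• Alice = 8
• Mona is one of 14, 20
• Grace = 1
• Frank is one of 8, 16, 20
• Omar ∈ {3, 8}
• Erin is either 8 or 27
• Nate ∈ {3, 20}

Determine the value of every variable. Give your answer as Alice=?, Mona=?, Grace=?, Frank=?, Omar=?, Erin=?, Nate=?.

Alice has just one choice, so Alice = 8. Remove 8 from Frank, Omar, Erin.
Grace's domain is down to {1}, so Grace = 1.
Omar has just one choice, so Omar = 3. So Nate can't be 3.
That leaves Erin = 27.
That leaves Nate = 20. Remove 20 from Mona, Frank.
Mona must be 14 (only option left).
That leaves Frank = 16.

Alice=8, Mona=14, Grace=1, Frank=16, Omar=3, Erin=27, Nate=20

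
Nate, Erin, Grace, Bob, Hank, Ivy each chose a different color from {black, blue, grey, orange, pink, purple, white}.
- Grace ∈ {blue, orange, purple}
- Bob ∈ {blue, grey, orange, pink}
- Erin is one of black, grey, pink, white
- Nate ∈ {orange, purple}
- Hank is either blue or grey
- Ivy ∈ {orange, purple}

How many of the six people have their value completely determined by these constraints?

3

The 2 variables Nate and Ivy are confined to {orange, purple}, which locks those values in; drop them from Grace, Bob.
Grace's domain is down to {blue}, so Grace = blue. Eliminate blue elsewhere: Bob, Hank.
Hank must be grey (only option left). So Erin, Bob can't be grey.
That leaves Bob = pink. Strike pink from Erin.
Determined: Grace=blue, Bob=pink, Hank=grey. The other people each still have more than one consistent value. That makes 3.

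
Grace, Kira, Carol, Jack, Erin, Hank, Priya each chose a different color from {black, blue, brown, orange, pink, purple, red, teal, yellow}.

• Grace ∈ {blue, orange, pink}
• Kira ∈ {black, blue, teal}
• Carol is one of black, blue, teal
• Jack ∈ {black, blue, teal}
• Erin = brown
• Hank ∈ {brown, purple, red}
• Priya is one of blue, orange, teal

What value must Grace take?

Erin's domain is down to {brown}, so Erin = brown. Remove brown from Hank.
Kira, Carol, Jack between them cover only {black, blue, teal} — a naked triple. Remove those values from Grace, Priya.
Priya has just one choice, so Priya = orange. Eliminate orange elsewhere: Grace.
So Grace = pink.

pink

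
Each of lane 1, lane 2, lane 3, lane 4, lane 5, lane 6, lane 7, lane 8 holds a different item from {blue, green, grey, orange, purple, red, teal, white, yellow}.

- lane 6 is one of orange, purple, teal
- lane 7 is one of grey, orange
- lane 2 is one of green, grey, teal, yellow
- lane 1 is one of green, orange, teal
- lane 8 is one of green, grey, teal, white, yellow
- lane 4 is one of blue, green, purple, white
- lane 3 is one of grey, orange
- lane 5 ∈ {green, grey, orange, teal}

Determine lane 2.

yellow

The 8 variables together cover exactly {blue, green, grey, orange, purple, teal, white, yellow} — 8 values for 8 variables — and blue appears only in lane 4's list, so lane 4 = blue.
Among the 7 still-open variables, purple fits only lane 6 (and all 7 values in {green, grey, orange, purple, teal, white, yellow} must be used), so lane 6 = purple.
The 6 still-open variables draw from only 6 values {green, grey, orange, teal, white, yellow}, so each is used; only lane 8 can be white, hence lane 8 = white.
The 5 still-open variables together cover exactly {green, grey, orange, teal, yellow} — 5 values for 5 variables — and yellow appears only in lane 2's list, so lane 2 = yellow.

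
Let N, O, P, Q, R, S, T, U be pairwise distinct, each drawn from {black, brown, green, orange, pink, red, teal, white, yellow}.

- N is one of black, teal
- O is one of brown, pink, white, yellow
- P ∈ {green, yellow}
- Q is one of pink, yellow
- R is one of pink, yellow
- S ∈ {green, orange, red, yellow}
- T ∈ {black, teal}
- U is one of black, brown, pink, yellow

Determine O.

N and T share exactly the 2 values {black, teal}; by pigeonhole those values go to them, so strike black, teal from U.
Q and R between them cover only {pink, yellow} — a naked pair. Remove those values from O, P, S, U.
P must be green (only option left). Strike green from S.
U's domain is down to {brown}, so U = brown. Eliminate brown elsewhere: O.
So O = white.

white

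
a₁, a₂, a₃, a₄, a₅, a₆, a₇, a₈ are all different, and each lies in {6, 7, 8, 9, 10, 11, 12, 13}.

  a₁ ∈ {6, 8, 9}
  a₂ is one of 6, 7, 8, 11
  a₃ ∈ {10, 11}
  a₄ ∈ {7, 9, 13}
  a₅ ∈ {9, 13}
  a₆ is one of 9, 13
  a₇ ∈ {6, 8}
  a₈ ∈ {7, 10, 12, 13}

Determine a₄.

The 8 variables together cover exactly {6, 7, 8, 9, 10, 11, 12, 13} — 8 values for 8 variables — and 12 appears only in a₈'s list, so a₈ = 12.
The 7 still-open variables draw from only 7 values {6, 7, 8, 9, 10, 11, 13}, so each is used; only a₃ can be 10, hence a₃ = 10.
Among the 6 still-open variables, 11 fits only a₂ (and all 6 values in {6, 7, 8, 9, 11, 13} must be used), so a₂ = 11.
The 5 still-open variables together cover exactly {6, 7, 8, 9, 13} — 5 values for 5 variables — and 7 appears only in a₄'s list, so a₄ = 7.

7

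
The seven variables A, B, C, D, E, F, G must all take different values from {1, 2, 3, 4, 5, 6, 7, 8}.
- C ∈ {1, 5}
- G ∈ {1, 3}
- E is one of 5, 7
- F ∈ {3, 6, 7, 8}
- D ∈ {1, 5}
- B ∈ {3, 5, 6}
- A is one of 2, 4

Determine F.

8

C and D share exactly the 2 values {1, 5}; by pigeonhole those values go to them, so strike 1, 5 from B, E, G.
E has just one choice, so E = 7. So F can't be 7.
G must be 3 (only option left). Strike 3 from B, F.
That leaves B = 6. Strike 6 from F.
So F = 8.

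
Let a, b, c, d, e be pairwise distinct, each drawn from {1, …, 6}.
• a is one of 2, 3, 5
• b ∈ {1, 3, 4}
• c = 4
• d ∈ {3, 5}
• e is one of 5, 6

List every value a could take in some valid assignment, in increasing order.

c's domain is down to {4}, so c = 4. Eliminate 4 elsewhere: b.
No further eliminations apply; a can still be any of 2, 3, 5.

2, 3, 5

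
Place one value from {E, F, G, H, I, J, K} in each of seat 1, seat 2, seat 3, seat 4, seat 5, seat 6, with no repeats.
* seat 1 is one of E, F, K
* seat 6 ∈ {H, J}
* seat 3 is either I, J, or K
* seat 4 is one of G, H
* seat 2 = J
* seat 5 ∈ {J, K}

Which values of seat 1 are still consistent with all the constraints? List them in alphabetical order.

E, F

seat 2 must be J (only option left). Strike J from seat 3, seat 5, seat 6.
seat 5's domain is down to {K}, so seat 5 = K. Eliminate K elsewhere: seat 1, seat 3.
seat 6 must be H (only option left). Eliminate H elsewhere: seat 4.
seat 3's domain is down to {I}, so seat 3 = I.
seat 4's domain is down to {G}, so seat 4 = G.
No further eliminations apply; seat 1 can still be any of E, F.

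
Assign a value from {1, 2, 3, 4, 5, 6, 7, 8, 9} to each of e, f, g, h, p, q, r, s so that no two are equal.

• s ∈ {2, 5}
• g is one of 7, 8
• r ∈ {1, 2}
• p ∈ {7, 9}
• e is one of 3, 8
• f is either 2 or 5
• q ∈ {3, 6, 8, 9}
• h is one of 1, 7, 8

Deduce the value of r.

Among the 8 variables, 6 fits only q (and all 8 values in {1, 2, 3, 5, 6, 7, 8, 9} must be used), so q = 6.
The 7 still-open variables together cover exactly {1, 2, 3, 5, 7, 8, 9} — 7 values for 7 variables — and 3 appears only in e's list, so e = 3.
Among the 6 still-open variables, 9 fits only p (and all 6 values in {1, 2, 5, 7, 8, 9} must be used), so p = 9.
The 2 variables f and s are confined to {2, 5}, which locks those values in; drop them from r.
So r = 1.

1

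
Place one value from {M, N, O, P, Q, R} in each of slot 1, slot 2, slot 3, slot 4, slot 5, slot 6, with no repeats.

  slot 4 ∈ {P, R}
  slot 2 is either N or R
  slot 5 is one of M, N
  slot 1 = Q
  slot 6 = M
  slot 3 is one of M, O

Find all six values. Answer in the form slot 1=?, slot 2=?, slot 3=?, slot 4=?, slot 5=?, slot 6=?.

slot 1 must be Q (only option left).
That leaves slot 6 = M. Remove M from slot 3, slot 5.
slot 3's domain is down to {O}, so slot 3 = O.
slot 5 has just one choice, so slot 5 = N. Strike N from slot 2.
slot 2 must be R (only option left). Eliminate R elsewhere: slot 4.
slot 4 must be P (only option left).

slot 1=Q, slot 2=R, slot 3=O, slot 4=P, slot 5=N, slot 6=M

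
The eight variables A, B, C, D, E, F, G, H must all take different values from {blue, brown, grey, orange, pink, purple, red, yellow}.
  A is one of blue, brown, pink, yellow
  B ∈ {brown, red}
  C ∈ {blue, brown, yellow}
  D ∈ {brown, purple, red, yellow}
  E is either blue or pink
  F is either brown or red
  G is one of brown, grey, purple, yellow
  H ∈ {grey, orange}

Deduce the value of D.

purple

The 8 variables draw from only 8 values {blue, brown, grey, orange, pink, purple, red, yellow}, so each is used; only H can be orange, hence H = orange.
The 7 still-open variables draw from only 7 values {blue, brown, grey, pink, purple, red, yellow}, so each is used; only G can be grey, hence G = grey.
The 6 still-open variables together cover exactly {blue, brown, pink, purple, red, yellow} — 6 values for 6 variables — and purple appears only in D's list, so D = purple.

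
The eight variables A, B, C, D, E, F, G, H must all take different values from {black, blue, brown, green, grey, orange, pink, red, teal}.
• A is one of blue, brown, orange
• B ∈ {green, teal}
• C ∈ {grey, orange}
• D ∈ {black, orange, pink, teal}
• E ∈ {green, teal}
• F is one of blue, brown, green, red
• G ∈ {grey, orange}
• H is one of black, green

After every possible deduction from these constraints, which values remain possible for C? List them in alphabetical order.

The 2 variables B and E are confined to {green, teal}, which locks those values in; drop them from D, F, H.
H's domain is down to {black}, so H = black. Eliminate black elsewhere: D.
C and G between them cover only {grey, orange} — a naked pair. Remove those values from A, D.
D must be pink (only option left).
No further eliminations apply; C can still be any of grey, orange.

grey, orange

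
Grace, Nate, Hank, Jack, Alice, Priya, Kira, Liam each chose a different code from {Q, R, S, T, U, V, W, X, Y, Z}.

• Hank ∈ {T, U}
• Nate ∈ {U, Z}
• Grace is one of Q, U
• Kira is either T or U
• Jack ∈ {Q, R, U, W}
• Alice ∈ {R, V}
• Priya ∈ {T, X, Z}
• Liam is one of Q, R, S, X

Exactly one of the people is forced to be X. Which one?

Priya

Hank and Kira share exactly the 2 values {T, U}; by pigeonhole those values go to them, so strike T, U from Grace, Nate, Jack, Priya.
That leaves Grace = Q. Eliminate Q elsewhere: Jack, Liam.
Nate has just one choice, so Nate = Z. So Priya can't be Z.
So X goes to Priya.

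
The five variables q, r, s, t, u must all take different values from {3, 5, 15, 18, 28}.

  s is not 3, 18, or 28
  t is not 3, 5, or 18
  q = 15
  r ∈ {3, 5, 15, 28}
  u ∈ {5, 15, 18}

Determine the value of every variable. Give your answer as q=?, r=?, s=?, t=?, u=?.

q must be 15 (only option left). Eliminate 15 elsewhere: r, s, t, u.
That leaves s = 5. So r, u can't be 5.
That leaves t = 28. So r can't be 28.
That leaves u = 18.
r has just one choice, so r = 3.

q=15, r=3, s=5, t=28, u=18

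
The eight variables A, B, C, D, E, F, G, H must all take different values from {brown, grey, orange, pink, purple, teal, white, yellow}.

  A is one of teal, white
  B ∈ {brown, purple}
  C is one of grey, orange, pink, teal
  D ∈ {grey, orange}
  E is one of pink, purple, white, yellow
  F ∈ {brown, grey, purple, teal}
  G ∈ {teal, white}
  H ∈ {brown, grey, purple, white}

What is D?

orange

The 8 variables draw from only 8 values {brown, grey, orange, pink, purple, teal, white, yellow}, so each is used; only E can be yellow, hence E = yellow.
Among the 7 still-open variables, pink fits only C (and all 7 values in {brown, grey, orange, pink, purple, teal, white} must be used), so C = pink.
Among the 6 still-open variables, orange fits only D (and all 6 values in {brown, grey, orange, purple, teal, white} must be used), so D = orange.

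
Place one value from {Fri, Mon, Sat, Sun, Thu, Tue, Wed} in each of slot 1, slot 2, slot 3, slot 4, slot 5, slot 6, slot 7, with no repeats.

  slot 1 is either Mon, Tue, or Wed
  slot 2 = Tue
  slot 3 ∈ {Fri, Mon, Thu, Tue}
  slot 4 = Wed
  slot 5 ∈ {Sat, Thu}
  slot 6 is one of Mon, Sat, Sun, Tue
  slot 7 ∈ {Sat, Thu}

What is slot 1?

Mon

slot 2's domain is down to {Tue}, so slot 2 = Tue. So slot 1, slot 3, slot 6 can't be Tue.
That leaves slot 4 = Wed. Remove Wed from slot 1.
So slot 1 = Mon.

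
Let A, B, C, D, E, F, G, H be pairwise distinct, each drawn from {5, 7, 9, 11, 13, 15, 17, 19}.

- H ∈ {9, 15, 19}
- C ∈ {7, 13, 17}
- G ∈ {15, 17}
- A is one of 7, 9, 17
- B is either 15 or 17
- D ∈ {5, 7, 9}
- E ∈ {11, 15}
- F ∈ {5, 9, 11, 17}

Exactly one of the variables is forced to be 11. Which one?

E

The 8 variables draw from only 8 values {5, 7, 9, 11, 13, 15, 17, 19}, so each is used; only C can be 13, hence C = 13.
The 7 still-open variables draw from only 7 values {5, 7, 9, 11, 15, 17, 19}, so each is used; only H can be 19, hence H = 19.
B and G between them cover only {15, 17} — a naked pair. Remove those values from A, E, F.
So 11 goes to E.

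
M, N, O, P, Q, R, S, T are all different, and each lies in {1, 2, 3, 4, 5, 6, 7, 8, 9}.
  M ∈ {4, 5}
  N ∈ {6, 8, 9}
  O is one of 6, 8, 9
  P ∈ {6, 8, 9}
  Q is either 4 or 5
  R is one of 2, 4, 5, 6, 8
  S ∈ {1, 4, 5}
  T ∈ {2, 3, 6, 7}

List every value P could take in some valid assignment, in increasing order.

M and Q between them cover only {4, 5} — a naked pair. Remove those values from R, S.
S has just one choice, so S = 1.
The 3 variables N, O, P are confined to {6, 8, 9}, which locks those values in; drop them from R, T.
That leaves R = 2. Strike 2 from T.
No further eliminations apply; P can still be any of 6, 8, 9.

6, 8, 9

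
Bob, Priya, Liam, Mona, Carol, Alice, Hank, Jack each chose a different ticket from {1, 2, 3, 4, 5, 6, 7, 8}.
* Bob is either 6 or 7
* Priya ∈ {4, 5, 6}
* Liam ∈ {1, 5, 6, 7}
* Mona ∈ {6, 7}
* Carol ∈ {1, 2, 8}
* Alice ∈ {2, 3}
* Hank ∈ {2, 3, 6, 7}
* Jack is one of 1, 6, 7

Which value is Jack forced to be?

The 8 variables draw from only 8 values {1, 2, 3, 4, 5, 6, 7, 8}, so each is used; only Priya can be 4, hence Priya = 4.
Among the 7 still-open variables, 5 fits only Liam (and all 7 values in {1, 2, 3, 5, 6, 7, 8} must be used), so Liam = 5.
The 6 still-open variables draw from only 6 values {1, 2, 3, 6, 7, 8}, so each is used; only Carol can be 8, hence Carol = 8.
The 5 still-open variables together cover exactly {1, 2, 3, 6, 7} — 5 values for 5 variables — and 1 appears only in Jack's list, so Jack = 1.

1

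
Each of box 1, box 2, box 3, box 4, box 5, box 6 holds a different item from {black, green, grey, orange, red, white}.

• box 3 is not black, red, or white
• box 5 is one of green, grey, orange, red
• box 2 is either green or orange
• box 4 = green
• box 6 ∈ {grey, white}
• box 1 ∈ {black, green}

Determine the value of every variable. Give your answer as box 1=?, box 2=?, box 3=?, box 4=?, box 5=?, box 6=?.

box 1=black, box 2=orange, box 3=grey, box 4=green, box 5=red, box 6=white

box 4 must be green (only option left). Remove green from box 1, box 2, box 3, box 5.
box 1 must be black (only option left).
box 2 must be orange (only option left). Eliminate orange elsewhere: box 3, box 5.
box 3's domain is down to {grey}, so box 3 = grey. Eliminate grey elsewhere: box 5, box 6.
That leaves box 5 = red.
box 6 has just one choice, so box 6 = white.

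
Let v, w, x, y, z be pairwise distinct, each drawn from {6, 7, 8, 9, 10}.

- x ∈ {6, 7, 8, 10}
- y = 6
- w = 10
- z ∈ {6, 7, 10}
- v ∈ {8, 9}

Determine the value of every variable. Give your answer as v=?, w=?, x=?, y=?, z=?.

v=9, w=10, x=8, y=6, z=7

w must be 10 (only option left). Remove 10 from x, z.
y's domain is down to {6}, so y = 6. Eliminate 6 elsewhere: x, z.
z must be 7 (only option left). Strike 7 from x.
That leaves x = 8. Strike 8 from v.
That leaves v = 9.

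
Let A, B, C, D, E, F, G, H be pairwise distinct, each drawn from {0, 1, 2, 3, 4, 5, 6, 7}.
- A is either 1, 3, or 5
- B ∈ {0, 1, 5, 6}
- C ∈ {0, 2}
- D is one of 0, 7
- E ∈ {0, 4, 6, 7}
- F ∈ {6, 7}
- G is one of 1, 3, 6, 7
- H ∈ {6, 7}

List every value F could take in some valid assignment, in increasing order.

6, 7

The 8 variables together cover exactly {0, 1, 2, 3, 4, 5, 6, 7} — 8 values for 8 variables — and 2 appears only in C's list, so C = 2.
The 7 still-open variables draw from only 7 values {0, 1, 3, 4, 5, 6, 7}, so each is used; only E can be 4, hence E = 4.
F and H between them cover only {6, 7} — a naked pair. Remove those values from B, D, G.
D has just one choice, so D = 0. Remove 0 from B.
No further eliminations apply; F can still be any of 6, 7.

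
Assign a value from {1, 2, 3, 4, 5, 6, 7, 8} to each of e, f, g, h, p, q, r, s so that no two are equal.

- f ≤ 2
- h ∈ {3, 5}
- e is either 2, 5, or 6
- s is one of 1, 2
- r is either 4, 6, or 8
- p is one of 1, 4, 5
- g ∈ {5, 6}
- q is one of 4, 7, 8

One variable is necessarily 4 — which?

p

Among the 8 variables, 3 fits only h (and all 8 values in {1, 2, 3, 4, 5, 6, 7, 8} must be used), so h = 3.
Among the 7 still-open variables, 7 fits only q (and all 7 values in {1, 2, 4, 5, 6, 7, 8} must be used), so q = 7.
The 6 still-open variables draw from only 6 values {1, 2, 4, 5, 6, 8}, so each is used; only r can be 8, hence r = 8.
Among the 5 still-open variables, 4 fits only p (and all 5 values in {1, 2, 4, 5, 6} must be used), so p = 4.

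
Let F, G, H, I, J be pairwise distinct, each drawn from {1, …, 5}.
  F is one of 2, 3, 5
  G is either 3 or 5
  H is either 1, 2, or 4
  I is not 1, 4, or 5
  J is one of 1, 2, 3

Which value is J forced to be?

The 5 variables draw from only 5 values {1, 2, 3, 4, 5}, so each is used; only H can be 4, hence H = 4.
The 4 still-open variables draw from only 4 values {1, 2, 3, 5}, so each is used; only J can be 1, hence J = 1.

1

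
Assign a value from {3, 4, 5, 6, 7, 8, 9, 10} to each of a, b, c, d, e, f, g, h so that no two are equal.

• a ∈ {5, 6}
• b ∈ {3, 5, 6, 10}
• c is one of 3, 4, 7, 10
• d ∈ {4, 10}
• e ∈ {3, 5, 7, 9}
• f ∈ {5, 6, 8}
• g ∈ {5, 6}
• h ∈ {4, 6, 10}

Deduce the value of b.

The 8 variables together cover exactly {3, 4, 5, 6, 7, 8, 9, 10} — 8 values for 8 variables — and 8 appears only in f's list, so f = 8.
The 7 still-open variables draw from only 7 values {3, 4, 5, 6, 7, 9, 10}, so each is used; only e can be 9, hence e = 9.
The 6 still-open variables draw from only 6 values {3, 4, 5, 6, 7, 10}, so each is used; only c can be 7, hence c = 7.
Among the 5 still-open variables, 3 fits only b (and all 5 values in {3, 4, 5, 6, 10} must be used), so b = 3.

3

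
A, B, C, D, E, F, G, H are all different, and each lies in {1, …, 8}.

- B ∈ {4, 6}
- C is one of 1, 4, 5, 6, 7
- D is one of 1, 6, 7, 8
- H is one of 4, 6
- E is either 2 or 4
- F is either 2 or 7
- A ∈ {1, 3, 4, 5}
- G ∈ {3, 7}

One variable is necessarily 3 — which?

G

The 8 variables together cover exactly {1, 2, 3, 4, 5, 6, 7, 8} — 8 values for 8 variables — and 8 appears only in D's list, so D = 8.
B and H share exactly the 2 values {4, 6}; by pigeonhole those values go to them, so strike 4, 6 from A, C, E.
E must be 2 (only option left). Remove 2 from F.
That leaves F = 7. Strike 7 from C, G.
So 3 goes to G.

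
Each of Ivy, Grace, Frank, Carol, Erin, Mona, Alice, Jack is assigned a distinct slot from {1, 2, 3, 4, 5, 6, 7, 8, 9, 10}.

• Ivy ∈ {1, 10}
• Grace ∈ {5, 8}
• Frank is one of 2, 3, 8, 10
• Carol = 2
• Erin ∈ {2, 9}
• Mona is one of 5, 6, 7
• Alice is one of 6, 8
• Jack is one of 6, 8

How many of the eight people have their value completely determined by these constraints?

4

Carol's domain is down to {2}, so Carol = 2. Strike 2 from Frank, Erin.
Erin must be 9 (only option left).
The 2 variables Alice and Jack are confined to {6, 8}, which locks those values in; drop them from Grace, Frank, Mona.
Grace's domain is down to {5}, so Grace = 5. So Mona can't be 5.
That leaves Mona = 7.
Determined: Grace=5, Carol=2, Erin=9, Mona=7. The other people each still have more than one consistent value. That makes 4.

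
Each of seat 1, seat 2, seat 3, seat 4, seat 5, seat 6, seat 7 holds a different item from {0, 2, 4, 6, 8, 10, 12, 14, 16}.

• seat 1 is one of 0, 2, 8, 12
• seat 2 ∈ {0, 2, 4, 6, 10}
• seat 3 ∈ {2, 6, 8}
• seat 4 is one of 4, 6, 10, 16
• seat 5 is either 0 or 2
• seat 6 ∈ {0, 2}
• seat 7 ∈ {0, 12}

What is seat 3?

6

The 2 variables seat 5 and seat 6 are confined to {0, 2}, which locks those values in; drop them from seat 1, seat 2, seat 3, seat 7.
seat 7 must be 12 (only option left). Remove 12 from seat 1.
seat 1's domain is down to {8}, so seat 1 = 8. So seat 3 can't be 8.
So seat 3 = 6.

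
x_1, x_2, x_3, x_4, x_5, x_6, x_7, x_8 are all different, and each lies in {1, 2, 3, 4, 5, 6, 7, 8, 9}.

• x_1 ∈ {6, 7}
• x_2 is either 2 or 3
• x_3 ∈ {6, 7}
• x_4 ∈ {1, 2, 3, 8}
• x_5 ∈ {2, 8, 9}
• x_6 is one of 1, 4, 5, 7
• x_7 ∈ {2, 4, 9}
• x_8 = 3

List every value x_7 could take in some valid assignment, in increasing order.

4, 9

x_8's domain is down to {3}, so x_8 = 3. Strike 3 from x_2, x_4.
x_2 must be 2 (only option left). Remove 2 from x_4, x_5, x_7.
The 2 variables x_1 and x_3 are confined to {6, 7}, which locks those values in; drop them from x_6.
No further eliminations apply; x_7 can still be any of 4, 9.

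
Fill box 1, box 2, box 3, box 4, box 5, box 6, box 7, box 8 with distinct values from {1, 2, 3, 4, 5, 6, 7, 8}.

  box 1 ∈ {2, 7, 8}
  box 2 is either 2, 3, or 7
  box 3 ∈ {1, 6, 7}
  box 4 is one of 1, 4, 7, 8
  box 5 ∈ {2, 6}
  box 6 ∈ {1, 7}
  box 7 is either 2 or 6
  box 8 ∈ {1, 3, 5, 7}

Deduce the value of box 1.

The 8 variables together cover exactly {1, 2, 3, 4, 5, 6, 7, 8} — 8 values for 8 variables — and 4 appears only in box 4's list, so box 4 = 4.
The 7 still-open variables draw from only 7 values {1, 2, 3, 5, 6, 7, 8}, so each is used; only box 8 can be 5, hence box 8 = 5.
The 6 still-open variables draw from only 6 values {1, 2, 3, 6, 7, 8}, so each is used; only box 2 can be 3, hence box 2 = 3.
Among the 5 still-open variables, 8 fits only box 1 (and all 5 values in {1, 2, 6, 7, 8} must be used), so box 1 = 8.

8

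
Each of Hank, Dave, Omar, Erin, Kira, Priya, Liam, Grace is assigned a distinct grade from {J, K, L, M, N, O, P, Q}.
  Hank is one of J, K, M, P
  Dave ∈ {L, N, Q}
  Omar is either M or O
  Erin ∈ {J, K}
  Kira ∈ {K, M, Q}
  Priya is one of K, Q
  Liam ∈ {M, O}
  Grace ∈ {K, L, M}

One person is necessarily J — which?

The 8 variables together cover exactly {J, K, L, M, N, O, P, Q} — 8 values for 8 variables — and N appears only in Dave's list, so Dave = N.
The 7 still-open variables draw from only 7 values {J, K, L, M, O, P, Q}, so each is used; only Grace can be L, hence Grace = L.
The 6 still-open variables together cover exactly {J, K, M, O, P, Q} — 6 values for 6 variables — and P appears only in Hank's list, so Hank = P.
The 5 still-open variables together cover exactly {J, K, M, O, Q} — 5 values for 5 variables — and J appears only in Erin's list, so Erin = J.

Erin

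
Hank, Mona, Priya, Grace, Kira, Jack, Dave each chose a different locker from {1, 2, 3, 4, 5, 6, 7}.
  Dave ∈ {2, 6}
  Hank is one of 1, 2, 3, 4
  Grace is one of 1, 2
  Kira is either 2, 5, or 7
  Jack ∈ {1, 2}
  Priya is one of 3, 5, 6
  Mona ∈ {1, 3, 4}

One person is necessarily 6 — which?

Dave

The 7 variables together cover exactly {1, 2, 3, 4, 5, 6, 7} — 7 values for 7 variables — and 7 appears only in Kira's list, so Kira = 7.
The 6 still-open variables draw from only 6 values {1, 2, 3, 4, 5, 6}, so each is used; only Priya can be 5, hence Priya = 5.
Among the 5 still-open variables, 6 fits only Dave (and all 5 values in {1, 2, 3, 4, 6} must be used), so Dave = 6.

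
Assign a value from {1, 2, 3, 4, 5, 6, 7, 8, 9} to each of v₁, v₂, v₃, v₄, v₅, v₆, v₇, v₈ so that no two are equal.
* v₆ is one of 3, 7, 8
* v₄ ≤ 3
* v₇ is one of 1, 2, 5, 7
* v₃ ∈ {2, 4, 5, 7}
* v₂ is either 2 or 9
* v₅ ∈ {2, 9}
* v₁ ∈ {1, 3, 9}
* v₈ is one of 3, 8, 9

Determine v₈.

8

Among the 8 variables, 4 fits only v₃ (and all 8 values in {1, 2, 3, 4, 5, 7, 8, 9} must be used), so v₃ = 4.
The 7 still-open variables together cover exactly {1, 2, 3, 5, 7, 8, 9} — 7 values for 7 variables — and 5 appears only in v₇'s list, so v₇ = 5.
The 6 still-open variables together cover exactly {1, 2, 3, 7, 8, 9} — 6 values for 6 variables — and 7 appears only in v₆'s list, so v₆ = 7.
The 5 still-open variables together cover exactly {1, 2, 3, 8, 9} — 5 values for 5 variables — and 8 appears only in v₈'s list, so v₈ = 8.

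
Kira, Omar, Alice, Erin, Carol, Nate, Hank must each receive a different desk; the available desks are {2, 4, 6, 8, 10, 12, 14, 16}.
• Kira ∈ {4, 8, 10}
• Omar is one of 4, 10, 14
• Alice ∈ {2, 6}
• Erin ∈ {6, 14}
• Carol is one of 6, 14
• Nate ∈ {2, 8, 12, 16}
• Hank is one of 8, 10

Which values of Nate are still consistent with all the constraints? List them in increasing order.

The 2 variables Erin and Carol are confined to {6, 14}, which locks those values in; drop them from Omar, Alice.
Alice has just one choice, so Alice = 2. Eliminate 2 elsewhere: Nate.
Kira, Omar, Hank share exactly the 3 values {4, 8, 10}; by pigeonhole those values go to them, so strike 4, 8, 10 from Nate.
No further eliminations apply; Nate can still be any of 12, 16.

12, 16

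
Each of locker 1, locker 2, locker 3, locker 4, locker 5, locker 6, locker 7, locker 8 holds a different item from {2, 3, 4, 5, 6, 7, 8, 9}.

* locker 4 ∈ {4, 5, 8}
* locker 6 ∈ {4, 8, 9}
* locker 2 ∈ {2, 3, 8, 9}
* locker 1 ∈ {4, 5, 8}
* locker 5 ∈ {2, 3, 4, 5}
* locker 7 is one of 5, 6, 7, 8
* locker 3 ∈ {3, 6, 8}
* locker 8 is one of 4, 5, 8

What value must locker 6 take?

Among the 8 variables, 7 fits only locker 7 (and all 8 values in {2, 3, 4, 5, 6, 7, 8, 9} must be used), so locker 7 = 7.
The 7 still-open variables together cover exactly {2, 3, 4, 5, 6, 8, 9} — 7 values for 7 variables — and 6 appears only in locker 3's list, so locker 3 = 6.
locker 1, locker 4, locker 8 share exactly the 3 values {4, 5, 8}; by pigeonhole those values go to them, so strike 4, 5, 8 from locker 2, locker 5, locker 6.
So locker 6 = 9.

9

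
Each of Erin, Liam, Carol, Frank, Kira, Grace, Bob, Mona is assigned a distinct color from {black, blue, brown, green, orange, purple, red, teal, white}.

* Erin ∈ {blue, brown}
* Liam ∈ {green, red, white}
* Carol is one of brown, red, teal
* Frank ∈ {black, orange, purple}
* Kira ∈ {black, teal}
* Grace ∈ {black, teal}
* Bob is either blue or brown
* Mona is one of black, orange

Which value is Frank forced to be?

purple

Erin and Bob between them cover only {blue, brown} — a naked pair. Remove those values from Carol.
The 2 variables Kira and Grace are confined to {black, teal}, which locks those values in; drop them from Carol, Frank, Mona.
Carol must be red (only option left). Remove red from Liam.
That leaves Mona = orange. So Frank can't be orange.
So Frank = purple.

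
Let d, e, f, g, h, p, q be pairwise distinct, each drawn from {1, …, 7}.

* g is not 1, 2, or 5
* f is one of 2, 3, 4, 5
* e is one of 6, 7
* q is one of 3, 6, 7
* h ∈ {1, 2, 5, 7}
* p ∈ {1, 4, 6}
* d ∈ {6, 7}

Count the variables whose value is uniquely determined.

The 2 variables d and e are confined to {6, 7}, which locks those values in; drop them from g, h, p, q.
That leaves q = 3. Eliminate 3 elsewhere: f, g.
g's domain is down to {4}, so g = 4. Eliminate 4 elsewhere: f, p.
p must be 1 (only option left). So h can't be 1.
Determined: g=4, p=1, q=3. The other variables each still have more than one consistent value. That makes 3.

3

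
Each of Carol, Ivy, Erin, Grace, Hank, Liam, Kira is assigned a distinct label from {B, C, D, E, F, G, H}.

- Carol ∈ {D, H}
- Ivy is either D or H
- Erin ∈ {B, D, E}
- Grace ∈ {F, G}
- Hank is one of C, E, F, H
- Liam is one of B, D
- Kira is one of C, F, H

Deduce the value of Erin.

E

Among the 7 variables, G fits only Grace (and all 7 values in {B, C, D, E, F, G, H} must be used), so Grace = G.
Carol and Ivy share exactly the 2 values {D, H}; by pigeonhole those values go to them, so strike D, H from Erin, Hank, Liam, Kira.
Liam's domain is down to {B}, so Liam = B. Eliminate B elsewhere: Erin.
So Erin = E.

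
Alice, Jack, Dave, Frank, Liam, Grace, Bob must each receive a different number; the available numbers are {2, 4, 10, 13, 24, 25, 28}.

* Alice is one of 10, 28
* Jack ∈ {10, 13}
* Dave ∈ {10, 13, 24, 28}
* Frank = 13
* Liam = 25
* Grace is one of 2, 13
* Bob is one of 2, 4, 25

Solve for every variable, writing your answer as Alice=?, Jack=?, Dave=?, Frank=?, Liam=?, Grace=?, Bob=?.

Alice=28, Jack=10, Dave=24, Frank=13, Liam=25, Grace=2, Bob=4

Frank has just one choice, so Frank = 13. Strike 13 from Jack, Dave, Grace.
That leaves Liam = 25. Eliminate 25 elsewhere: Bob.
Grace must be 2 (only option left). So Bob can't be 2.
Bob has just one choice, so Bob = 4.
That leaves Jack = 10. Remove 10 from Alice, Dave.
That leaves Alice = 28. Eliminate 28 elsewhere: Dave.
Dave must be 24 (only option left).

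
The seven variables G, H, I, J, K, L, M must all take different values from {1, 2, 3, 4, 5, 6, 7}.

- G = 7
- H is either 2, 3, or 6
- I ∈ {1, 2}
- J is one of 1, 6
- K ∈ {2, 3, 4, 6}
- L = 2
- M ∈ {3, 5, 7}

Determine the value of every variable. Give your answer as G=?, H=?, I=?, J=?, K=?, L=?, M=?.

G=7, H=3, I=1, J=6, K=4, L=2, M=5

G has just one choice, so G = 7. Eliminate 7 elsewhere: M.
L has just one choice, so L = 2. Strike 2 from H, I, K.
That leaves I = 1. So J can't be 1.
J's domain is down to {6}, so J = 6. Remove 6 from H, K.
H's domain is down to {3}, so H = 3. So K, M can't be 3.
That leaves K = 4.
That leaves M = 5.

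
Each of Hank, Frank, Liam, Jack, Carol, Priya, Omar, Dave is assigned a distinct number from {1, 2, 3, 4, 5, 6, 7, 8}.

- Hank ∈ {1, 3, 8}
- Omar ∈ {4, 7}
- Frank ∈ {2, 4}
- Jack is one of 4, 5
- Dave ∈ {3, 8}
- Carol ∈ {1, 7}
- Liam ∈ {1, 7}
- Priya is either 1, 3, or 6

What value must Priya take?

Among the 8 variables, 2 fits only Frank (and all 8 values in {1, 2, 3, 4, 5, 6, 7, 8} must be used), so Frank = 2.
The 7 still-open variables together cover exactly {1, 3, 4, 5, 6, 7, 8} — 7 values for 7 variables — and 5 appears only in Jack's list, so Jack = 5.
The 6 still-open variables together cover exactly {1, 3, 4, 6, 7, 8} — 6 values for 6 variables — and 4 appears only in Omar's list, so Omar = 4.
The 5 still-open variables together cover exactly {1, 3, 6, 7, 8} — 5 values for 5 variables — and 6 appears only in Priya's list, so Priya = 6.

6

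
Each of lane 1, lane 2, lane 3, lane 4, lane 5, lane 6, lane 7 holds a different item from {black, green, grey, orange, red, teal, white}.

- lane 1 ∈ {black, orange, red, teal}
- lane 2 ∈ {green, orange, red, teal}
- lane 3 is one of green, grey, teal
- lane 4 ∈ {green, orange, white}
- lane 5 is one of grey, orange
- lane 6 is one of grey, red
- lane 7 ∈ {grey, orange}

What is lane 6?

red

Among the 7 variables, black fits only lane 1 (and all 7 values in {black, green, grey, orange, red, teal, white} must be used), so lane 1 = black.
Among the 6 still-open variables, white fits only lane 4 (and all 6 values in {green, grey, orange, red, teal, white} must be used), so lane 4 = white.
The 2 variables lane 5 and lane 7 are confined to {grey, orange}, which locks those values in; drop them from lane 2, lane 3, lane 6.
So lane 6 = red.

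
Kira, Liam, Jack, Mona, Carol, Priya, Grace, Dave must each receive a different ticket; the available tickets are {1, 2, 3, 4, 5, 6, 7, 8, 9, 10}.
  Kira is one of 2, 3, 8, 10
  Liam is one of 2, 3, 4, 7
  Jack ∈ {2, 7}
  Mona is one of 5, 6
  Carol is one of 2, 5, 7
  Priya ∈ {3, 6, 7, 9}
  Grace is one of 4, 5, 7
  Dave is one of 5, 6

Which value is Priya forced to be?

9

Mona and Dave between them cover only {5, 6} — a naked pair. Remove those values from Carol, Priya, Grace.
The 2 variables Jack and Carol are confined to {2, 7}, which locks those values in; drop them from Kira, Liam, Priya, Grace.
Grace has just one choice, so Grace = 4. Eliminate 4 elsewhere: Liam.
Liam must be 3 (only option left). Strike 3 from Kira, Priya.
So Priya = 9.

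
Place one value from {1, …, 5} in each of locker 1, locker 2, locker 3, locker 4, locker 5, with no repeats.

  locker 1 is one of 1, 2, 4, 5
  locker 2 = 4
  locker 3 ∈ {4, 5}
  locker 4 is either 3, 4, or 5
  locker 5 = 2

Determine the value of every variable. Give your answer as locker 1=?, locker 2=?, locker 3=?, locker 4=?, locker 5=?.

locker 2's domain is down to {4}, so locker 2 = 4. Remove 4 from locker 1, locker 3, locker 4.
locker 3's domain is down to {5}, so locker 3 = 5. Remove 5 from locker 1, locker 4.
locker 4 must be 3 (only option left).
locker 5's domain is down to {2}, so locker 5 = 2. So locker 1 can't be 2.
locker 1 must be 1 (only option left).

locker 1=1, locker 2=4, locker 3=5, locker 4=3, locker 5=2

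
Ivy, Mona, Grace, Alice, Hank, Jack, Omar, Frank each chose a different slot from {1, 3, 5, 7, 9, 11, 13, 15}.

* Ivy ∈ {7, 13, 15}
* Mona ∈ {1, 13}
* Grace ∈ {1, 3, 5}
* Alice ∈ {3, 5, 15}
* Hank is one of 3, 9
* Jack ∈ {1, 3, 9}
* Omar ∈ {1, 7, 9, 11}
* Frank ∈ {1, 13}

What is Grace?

The 8 variables draw from only 8 values {1, 3, 5, 7, 9, 11, 13, 15}, so each is used; only Omar can be 11, hence Omar = 11.
The 7 still-open variables draw from only 7 values {1, 3, 5, 7, 9, 13, 15}, so each is used; only Ivy can be 7, hence Ivy = 7.
The 6 still-open variables together cover exactly {1, 3, 5, 9, 13, 15} — 6 values for 6 variables — and 15 appears only in Alice's list, so Alice = 15.
The 5 still-open variables draw from only 5 values {1, 3, 5, 9, 13}, so each is used; only Grace can be 5, hence Grace = 5.

5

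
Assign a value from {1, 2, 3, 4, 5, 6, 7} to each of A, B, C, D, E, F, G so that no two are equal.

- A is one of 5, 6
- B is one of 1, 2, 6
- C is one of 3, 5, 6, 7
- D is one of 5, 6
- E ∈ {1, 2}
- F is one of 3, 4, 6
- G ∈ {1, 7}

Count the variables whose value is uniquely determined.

3

The 7 variables together cover exactly {1, 2, 3, 4, 5, 6, 7} — 7 values for 7 variables — and 4 appears only in F's list, so F = 4.
The 6 still-open variables draw from only 6 values {1, 2, 3, 5, 6, 7}, so each is used; only C can be 3, hence C = 3.
The 5 still-open variables draw from only 5 values {1, 2, 5, 6, 7}, so each is used; only G can be 7, hence G = 7.
A and D between them cover only {5, 6} — a naked pair. Remove those values from B.
Determined: C=3, F=4, G=7. The other variables each still have more than one consistent value. That makes 3.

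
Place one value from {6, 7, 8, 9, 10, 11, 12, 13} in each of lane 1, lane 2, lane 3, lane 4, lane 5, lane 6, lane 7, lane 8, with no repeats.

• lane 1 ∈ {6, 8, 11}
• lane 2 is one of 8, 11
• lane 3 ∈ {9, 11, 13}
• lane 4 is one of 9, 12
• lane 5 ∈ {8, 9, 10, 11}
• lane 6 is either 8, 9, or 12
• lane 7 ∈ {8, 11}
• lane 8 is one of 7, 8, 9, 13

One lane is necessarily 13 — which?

Among the 8 variables, 6 fits only lane 1 (and all 8 values in {6, 7, 8, 9, 10, 11, 12, 13} must be used), so lane 1 = 6.
The 7 still-open variables draw from only 7 values {7, 8, 9, 10, 11, 12, 13}, so each is used; only lane 8 can be 7, hence lane 8 = 7.
The 6 still-open variables together cover exactly {8, 9, 10, 11, 12, 13} — 6 values for 6 variables — and 10 appears only in lane 5's list, so lane 5 = 10.
Among the 5 still-open variables, 13 fits only lane 3 (and all 5 values in {8, 9, 11, 12, 13} must be used), so lane 3 = 13.

lane 3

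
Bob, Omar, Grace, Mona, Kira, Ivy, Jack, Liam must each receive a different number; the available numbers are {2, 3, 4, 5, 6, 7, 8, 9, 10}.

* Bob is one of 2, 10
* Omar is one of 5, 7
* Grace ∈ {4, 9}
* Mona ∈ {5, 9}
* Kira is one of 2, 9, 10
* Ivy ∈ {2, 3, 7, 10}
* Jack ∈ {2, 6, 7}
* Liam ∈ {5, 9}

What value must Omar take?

Among the 8 variables, 3 fits only Ivy (and all 8 values in {2, 3, 4, 5, 6, 7, 9, 10} must be used), so Ivy = 3.
The 7 still-open variables draw from only 7 values {2, 4, 5, 6, 7, 9, 10}, so each is used; only Grace can be 4, hence Grace = 4.
The 6 still-open variables together cover exactly {2, 5, 6, 7, 9, 10} — 6 values for 6 variables — and 6 appears only in Jack's list, so Jack = 6.
The 5 still-open variables together cover exactly {2, 5, 7, 9, 10} — 5 values for 5 variables — and 7 appears only in Omar's list, so Omar = 7.

7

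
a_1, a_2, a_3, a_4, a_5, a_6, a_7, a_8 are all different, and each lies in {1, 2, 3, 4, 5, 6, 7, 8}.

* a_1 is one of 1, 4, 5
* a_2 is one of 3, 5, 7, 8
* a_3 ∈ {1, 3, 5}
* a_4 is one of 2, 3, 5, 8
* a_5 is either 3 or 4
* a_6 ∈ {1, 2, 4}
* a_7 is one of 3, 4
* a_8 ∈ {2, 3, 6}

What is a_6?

The 8 variables draw from only 8 values {1, 2, 3, 4, 5, 6, 7, 8}, so each is used; only a_8 can be 6, hence a_8 = 6.
Among the 7 still-open variables, 7 fits only a_2 (and all 7 values in {1, 2, 3, 4, 5, 7, 8} must be used), so a_2 = 7.
Among the 6 still-open variables, 8 fits only a_4 (and all 6 values in {1, 2, 3, 4, 5, 8} must be used), so a_4 = 8.
The 5 still-open variables together cover exactly {1, 2, 3, 4, 5} — 5 values for 5 variables — and 2 appears only in a_6's list, so a_6 = 2.

2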